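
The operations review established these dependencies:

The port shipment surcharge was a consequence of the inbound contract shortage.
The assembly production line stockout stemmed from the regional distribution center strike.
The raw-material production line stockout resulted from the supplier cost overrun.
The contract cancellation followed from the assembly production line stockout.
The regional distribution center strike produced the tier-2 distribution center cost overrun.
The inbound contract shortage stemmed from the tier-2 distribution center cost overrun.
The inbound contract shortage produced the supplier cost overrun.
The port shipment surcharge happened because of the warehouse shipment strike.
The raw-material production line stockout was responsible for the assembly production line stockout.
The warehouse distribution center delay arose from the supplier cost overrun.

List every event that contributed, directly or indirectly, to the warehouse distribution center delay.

the inbound contract shortage, the regional distribution center strike, the supplier cost overrun, the tier-2 distribution center cost overrun

Immediate cause of the warehouse distribution center delay: the supplier cost overrun.
Further upstream: the regional distribution center strike, the tier-2 distribution center cost overrun, the inbound contract shortage.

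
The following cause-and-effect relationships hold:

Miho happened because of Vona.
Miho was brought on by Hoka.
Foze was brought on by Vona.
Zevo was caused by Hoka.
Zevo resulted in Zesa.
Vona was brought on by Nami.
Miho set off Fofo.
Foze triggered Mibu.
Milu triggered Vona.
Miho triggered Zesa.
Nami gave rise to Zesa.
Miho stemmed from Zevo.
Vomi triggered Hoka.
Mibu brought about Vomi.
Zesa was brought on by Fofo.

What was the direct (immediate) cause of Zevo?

Upstream contributors include Nami, Vona, Foze, Mibu, Vomi, Milu, but only Hoka feeds directly into Zevo.

Hoka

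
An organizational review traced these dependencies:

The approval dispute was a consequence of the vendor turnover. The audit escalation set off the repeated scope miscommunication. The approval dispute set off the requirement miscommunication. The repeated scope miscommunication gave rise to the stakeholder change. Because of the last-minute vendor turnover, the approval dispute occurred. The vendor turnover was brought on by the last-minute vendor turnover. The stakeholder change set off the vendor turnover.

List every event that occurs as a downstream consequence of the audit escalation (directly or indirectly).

the approval dispute, the repeated scope miscommunication, the requirement miscommunication, the stakeholder change, the vendor turnover

Direct effects: the repeated scope miscommunication.
2 steps out: the stakeholder change.
3 steps out: the vendor turnover.
4 steps out: the approval dispute.
5 steps out: the requirement miscommunication.
Not reachable from it: the last-minute vendor turnover.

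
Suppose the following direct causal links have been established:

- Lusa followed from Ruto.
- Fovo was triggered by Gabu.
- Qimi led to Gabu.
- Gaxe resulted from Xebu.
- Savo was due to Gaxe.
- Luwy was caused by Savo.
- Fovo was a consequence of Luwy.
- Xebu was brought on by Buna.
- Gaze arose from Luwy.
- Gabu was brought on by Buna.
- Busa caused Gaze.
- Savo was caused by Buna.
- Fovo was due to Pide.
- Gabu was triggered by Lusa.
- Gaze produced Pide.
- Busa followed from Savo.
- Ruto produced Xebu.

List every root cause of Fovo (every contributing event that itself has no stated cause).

Buna, Qimi, Ruto

Tracing upstream from Fovo: Fovo ← Gabu ← Lusa ← Ruto.
A separate upstream branch: Fovo ← Gabu ← Buna.
A separate upstream branch: Fovo ← Gabu ← Qimi.
Each of those chain origins has no stated cause.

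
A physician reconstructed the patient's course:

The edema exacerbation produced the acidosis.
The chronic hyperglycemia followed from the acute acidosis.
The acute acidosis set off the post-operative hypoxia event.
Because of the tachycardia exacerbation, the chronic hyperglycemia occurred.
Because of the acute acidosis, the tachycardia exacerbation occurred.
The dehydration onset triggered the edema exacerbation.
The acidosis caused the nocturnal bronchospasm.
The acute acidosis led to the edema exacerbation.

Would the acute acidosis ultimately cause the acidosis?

There is a causal chain: the acute acidosis → the edema exacerbation → the acidosis.

Yes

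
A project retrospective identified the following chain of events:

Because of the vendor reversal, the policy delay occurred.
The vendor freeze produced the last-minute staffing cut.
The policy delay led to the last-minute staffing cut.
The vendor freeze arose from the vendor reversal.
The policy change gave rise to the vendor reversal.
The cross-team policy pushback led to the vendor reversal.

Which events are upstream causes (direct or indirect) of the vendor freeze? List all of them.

the cross-team policy pushback, the policy change, the vendor reversal

Immediate cause of the vendor freeze: the vendor reversal.
Further upstream: the cross-team policy pushback, the policy change.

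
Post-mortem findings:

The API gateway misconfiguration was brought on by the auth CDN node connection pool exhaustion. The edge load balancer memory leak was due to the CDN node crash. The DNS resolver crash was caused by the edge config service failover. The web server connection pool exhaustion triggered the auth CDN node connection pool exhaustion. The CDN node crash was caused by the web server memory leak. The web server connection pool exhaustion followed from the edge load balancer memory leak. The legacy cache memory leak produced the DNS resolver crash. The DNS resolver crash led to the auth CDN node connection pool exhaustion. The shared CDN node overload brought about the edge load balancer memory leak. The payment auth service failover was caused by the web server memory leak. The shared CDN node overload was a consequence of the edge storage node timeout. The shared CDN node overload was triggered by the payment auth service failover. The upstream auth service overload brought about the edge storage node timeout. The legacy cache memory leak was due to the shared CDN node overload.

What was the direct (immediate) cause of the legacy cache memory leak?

Upstream contributors include the upstream auth service overload, the web server memory leak, the edge storage node timeout, the payment auth service failover, but only the shared CDN node overload feeds directly into the legacy cache memory leak.

the shared CDN node overload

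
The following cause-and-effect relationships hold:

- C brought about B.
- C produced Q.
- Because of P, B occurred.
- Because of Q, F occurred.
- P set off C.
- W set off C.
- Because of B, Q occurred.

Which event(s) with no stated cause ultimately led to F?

Tracing upstream from F: F ← Q ← C ← P.
A separate upstream branch: F ← Q ← C ← W.
Each of those chain origins has no stated cause.

P, W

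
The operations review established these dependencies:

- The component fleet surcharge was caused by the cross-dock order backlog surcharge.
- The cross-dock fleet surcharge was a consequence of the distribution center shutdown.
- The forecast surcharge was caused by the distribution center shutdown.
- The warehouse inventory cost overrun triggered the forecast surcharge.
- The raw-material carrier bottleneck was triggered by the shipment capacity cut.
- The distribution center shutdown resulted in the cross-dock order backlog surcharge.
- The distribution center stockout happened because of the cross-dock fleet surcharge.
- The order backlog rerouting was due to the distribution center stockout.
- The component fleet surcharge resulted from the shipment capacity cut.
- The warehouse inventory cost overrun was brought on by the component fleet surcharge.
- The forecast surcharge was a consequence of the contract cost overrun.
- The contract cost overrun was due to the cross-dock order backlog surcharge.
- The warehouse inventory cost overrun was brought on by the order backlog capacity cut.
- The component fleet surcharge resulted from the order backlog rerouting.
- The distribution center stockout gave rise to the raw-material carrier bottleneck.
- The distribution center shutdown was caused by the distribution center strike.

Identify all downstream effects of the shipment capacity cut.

the component fleet surcharge, the forecast surcharge, the raw-material carrier bottleneck, the warehouse inventory cost overrun

Direct effects: the component fleet surcharge, the raw-material carrier bottleneck.
2 steps out: the warehouse inventory cost overrun.
3 steps out: the forecast surcharge.
Not reachable from it: the distribution center strike, the distribution center shutdown, the cross-dock fleet surcharge, the cross-dock order backlog surcharge, the distribution center stockout, the order backlog rerouting, the contract cost overrun, the order backlog capacity cut.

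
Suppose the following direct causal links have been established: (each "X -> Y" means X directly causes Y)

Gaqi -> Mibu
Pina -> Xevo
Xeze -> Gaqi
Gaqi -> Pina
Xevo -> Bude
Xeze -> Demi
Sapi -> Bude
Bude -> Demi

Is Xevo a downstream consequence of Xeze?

There is a causal chain: Xeze → Gaqi → Pina → Xevo.

Yes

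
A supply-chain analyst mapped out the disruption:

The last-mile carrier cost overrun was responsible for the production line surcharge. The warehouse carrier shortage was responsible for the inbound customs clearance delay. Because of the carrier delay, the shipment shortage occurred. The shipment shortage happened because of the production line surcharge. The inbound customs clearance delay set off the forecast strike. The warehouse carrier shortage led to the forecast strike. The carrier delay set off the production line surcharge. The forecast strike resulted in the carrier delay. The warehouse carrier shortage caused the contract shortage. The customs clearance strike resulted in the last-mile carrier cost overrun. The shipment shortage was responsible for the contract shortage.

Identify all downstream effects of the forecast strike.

the carrier delay, the contract shortage, the production line surcharge, the shipment shortage

Direct effects: the carrier delay.
2 steps out: the production line surcharge, the shipment shortage.
3 steps out: the contract shortage.
Not reachable from it: the warehouse carrier shortage, the inbound customs clearance delay, the customs clearance strike, the last-mile carrier cost overrun.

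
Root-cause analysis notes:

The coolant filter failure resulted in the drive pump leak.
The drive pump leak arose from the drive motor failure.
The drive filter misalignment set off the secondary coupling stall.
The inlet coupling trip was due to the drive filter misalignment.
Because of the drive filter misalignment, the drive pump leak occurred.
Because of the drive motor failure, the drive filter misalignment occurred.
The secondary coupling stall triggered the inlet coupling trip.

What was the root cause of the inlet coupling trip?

Tracing upstream from the inlet coupling trip: the inlet coupling trip ← the drive filter misalignment ← the drive motor failure.
The drive motor failure has no stated cause, so it is the root.

the drive motor failure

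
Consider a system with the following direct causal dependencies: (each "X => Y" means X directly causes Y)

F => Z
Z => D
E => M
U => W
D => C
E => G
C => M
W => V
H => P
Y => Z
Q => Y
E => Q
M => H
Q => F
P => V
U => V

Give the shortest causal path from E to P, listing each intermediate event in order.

E → M → H → P

E → M
M → H
H → P
Length: 3 steps.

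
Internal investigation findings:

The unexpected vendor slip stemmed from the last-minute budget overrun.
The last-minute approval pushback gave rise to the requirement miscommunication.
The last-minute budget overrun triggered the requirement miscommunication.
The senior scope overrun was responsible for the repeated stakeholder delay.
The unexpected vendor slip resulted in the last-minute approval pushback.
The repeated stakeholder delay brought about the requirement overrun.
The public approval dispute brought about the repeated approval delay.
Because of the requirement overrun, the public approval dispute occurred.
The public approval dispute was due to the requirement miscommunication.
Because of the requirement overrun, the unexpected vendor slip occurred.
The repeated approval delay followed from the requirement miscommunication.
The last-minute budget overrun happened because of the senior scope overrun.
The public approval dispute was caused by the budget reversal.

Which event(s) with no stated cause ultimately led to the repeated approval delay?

Tracing upstream from the repeated approval delay: the repeated approval delay ← the requirement miscommunication ← the last-minute budget overrun ← the senior scope overrun.
A separate upstream branch: the repeated approval delay ← the public approval dispute ← the budget reversal.
Each of those chain origins has no stated cause.

the budget reversal, the senior scope overrun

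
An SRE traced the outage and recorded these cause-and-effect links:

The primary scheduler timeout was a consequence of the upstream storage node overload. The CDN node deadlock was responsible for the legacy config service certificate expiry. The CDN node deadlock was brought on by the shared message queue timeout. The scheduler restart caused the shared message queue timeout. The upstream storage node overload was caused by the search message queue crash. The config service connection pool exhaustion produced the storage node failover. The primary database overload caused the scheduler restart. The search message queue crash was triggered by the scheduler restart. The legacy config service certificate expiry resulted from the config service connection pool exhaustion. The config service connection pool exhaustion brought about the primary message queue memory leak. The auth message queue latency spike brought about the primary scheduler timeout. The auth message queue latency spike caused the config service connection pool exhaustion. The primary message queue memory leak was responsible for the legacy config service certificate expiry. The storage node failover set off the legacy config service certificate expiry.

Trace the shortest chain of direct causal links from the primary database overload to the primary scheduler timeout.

the primary database overload → the scheduler restart → the search message queue crash → the upstream storage node overload → the primary scheduler timeout

the primary database overload → the scheduler restart
the scheduler restart → the search message queue crash
the search message queue crash → the upstream storage node overload
the upstream storage node overload → the primary scheduler timeout
Length: 4 steps.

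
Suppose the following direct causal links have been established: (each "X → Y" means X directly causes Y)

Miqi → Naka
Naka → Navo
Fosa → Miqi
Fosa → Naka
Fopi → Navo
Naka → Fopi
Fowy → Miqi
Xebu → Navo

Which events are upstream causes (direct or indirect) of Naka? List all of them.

Immediate causes of Naka: Fosa, Miqi.
Further upstream: Fowy.

Fosa, Fowy, Miqi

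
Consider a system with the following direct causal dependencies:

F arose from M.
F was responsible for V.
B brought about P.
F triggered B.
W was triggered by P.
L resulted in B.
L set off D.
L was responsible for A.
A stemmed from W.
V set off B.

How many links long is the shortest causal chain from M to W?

Shortest chain: M → F → B → P → W.

4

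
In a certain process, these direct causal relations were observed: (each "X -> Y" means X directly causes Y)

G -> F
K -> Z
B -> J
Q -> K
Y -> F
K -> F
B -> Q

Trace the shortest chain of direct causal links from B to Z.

B → Q
Q → K
K → Z
Length: 3 steps.

B → Q → K → Z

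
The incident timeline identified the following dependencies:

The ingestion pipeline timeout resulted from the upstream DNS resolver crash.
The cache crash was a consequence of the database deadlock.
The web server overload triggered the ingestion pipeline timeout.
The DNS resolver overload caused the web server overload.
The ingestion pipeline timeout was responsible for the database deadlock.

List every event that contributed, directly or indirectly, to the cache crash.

Immediate cause of the cache crash: the database deadlock.
Further upstream: the DNS resolver overload, the web server overload, the ingestion pipeline timeout, the upstream DNS resolver crash.

the DNS resolver overload, the database deadlock, the ingestion pipeline timeout, the upstream DNS resolver crash, the web server overload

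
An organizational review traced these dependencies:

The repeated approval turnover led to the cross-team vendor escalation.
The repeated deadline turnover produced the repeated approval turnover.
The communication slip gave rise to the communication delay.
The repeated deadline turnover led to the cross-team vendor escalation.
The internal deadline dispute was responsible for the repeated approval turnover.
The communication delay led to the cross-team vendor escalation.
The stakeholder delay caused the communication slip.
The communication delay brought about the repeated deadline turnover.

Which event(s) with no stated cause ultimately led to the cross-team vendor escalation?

the internal deadline dispute, the stakeholder delay

Tracing upstream from the cross-team vendor escalation: the cross-team vendor escalation ← the communication delay ← the communication slip ← the stakeholder delay.
A separate upstream branch: the cross-team vendor escalation ← the repeated approval turnover ← the internal deadline dispute.
Each of those chain origins has no stated cause.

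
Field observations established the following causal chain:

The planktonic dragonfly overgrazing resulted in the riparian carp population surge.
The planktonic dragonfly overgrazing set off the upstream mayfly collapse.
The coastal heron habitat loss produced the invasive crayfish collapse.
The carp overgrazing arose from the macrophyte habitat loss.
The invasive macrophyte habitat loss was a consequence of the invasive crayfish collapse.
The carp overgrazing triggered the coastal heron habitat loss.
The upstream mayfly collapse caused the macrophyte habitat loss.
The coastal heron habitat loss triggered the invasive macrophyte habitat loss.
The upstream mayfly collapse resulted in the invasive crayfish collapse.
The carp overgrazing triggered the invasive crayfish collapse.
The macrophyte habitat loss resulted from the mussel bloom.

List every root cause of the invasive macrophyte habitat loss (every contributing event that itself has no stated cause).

Tracing upstream from the invasive macrophyte habitat loss: the invasive macrophyte habitat loss ← the invasive crayfish collapse ← the upstream mayfly collapse ← the planktonic dragonfly overgrazing.
A separate upstream branch: the invasive macrophyte habitat loss ← the coastal heron habitat loss ← the carp overgrazing ← the macrophyte habitat loss ← the mussel bloom.
Each of those chain origins has no stated cause.

the mussel bloom, the planktonic dragonfly overgrazing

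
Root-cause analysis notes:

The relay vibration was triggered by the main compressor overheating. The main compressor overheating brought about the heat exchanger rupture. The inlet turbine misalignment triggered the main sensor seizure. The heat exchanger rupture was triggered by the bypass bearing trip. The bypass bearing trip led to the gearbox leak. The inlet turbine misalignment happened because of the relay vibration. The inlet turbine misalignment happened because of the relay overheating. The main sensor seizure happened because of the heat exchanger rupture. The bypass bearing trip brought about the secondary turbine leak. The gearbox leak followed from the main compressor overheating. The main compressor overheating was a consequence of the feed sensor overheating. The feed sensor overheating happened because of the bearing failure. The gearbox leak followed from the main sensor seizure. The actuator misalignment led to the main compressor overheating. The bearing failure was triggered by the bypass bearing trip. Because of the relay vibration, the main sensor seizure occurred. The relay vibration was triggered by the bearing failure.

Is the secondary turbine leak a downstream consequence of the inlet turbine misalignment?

The inlet turbine misalignment leads to the main sensor seizure, the gearbox leak; the secondary turbine leak is not among them.

No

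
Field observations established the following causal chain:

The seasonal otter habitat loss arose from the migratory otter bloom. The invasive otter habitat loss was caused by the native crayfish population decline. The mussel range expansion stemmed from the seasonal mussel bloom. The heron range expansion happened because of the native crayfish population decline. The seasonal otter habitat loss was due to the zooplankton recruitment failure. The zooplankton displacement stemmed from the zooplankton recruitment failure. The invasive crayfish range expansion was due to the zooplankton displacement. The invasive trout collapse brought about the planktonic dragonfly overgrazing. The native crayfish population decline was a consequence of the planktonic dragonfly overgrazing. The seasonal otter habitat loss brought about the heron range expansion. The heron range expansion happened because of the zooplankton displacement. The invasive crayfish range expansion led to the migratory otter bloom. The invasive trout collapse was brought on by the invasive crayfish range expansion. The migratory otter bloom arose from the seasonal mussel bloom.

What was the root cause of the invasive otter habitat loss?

Tracing upstream from the invasive otter habitat loss: the invasive otter habitat loss ← the native crayfish population decline ← the planktonic dragonfly overgrazing ← the invasive trout collapse ← the invasive crayfish range expansion ← the zooplankton displacement ← the zooplankton recruitment failure.
The zooplankton recruitment failure has no stated cause, so it is the root.

the zooplankton recruitment failure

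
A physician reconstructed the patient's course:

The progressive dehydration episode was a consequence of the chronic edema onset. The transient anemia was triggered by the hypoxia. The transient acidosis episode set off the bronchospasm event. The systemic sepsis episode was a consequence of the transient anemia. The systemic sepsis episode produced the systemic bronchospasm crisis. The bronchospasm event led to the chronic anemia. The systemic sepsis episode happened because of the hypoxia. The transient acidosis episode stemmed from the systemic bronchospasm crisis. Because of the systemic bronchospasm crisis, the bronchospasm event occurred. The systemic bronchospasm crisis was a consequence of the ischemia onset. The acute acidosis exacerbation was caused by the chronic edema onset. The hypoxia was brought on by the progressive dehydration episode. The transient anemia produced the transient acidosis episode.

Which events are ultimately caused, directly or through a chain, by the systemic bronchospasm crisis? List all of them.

Direct effects: the transient acidosis episode, the bronchospasm event.
2 steps out: the chronic anemia.
Not reachable from it: the chronic edema onset, the acute acidosis exacerbation, the progressive dehydration episode, the hypoxia, the transient anemia, the systemic sepsis episode, the ischemia onset.

the bronchospasm event, the chronic anemia, the transient acidosis episode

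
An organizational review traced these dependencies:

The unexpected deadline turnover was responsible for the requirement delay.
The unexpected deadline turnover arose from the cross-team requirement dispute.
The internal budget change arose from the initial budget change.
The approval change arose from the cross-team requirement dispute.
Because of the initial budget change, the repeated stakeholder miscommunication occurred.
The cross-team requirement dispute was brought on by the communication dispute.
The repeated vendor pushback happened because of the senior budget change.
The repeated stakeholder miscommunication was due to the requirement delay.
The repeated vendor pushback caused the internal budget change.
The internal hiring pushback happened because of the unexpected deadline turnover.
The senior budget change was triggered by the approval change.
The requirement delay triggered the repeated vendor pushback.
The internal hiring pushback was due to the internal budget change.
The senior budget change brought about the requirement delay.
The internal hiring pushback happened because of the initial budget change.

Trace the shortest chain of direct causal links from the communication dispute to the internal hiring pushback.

the communication dispute → the cross-team requirement dispute → the unexpected deadline turnover → the internal hiring pushback

the communication dispute → the cross-team requirement dispute
the cross-team requirement dispute → the unexpected deadline turnover
the unexpected deadline turnover → the internal hiring pushback
Length: 3 steps.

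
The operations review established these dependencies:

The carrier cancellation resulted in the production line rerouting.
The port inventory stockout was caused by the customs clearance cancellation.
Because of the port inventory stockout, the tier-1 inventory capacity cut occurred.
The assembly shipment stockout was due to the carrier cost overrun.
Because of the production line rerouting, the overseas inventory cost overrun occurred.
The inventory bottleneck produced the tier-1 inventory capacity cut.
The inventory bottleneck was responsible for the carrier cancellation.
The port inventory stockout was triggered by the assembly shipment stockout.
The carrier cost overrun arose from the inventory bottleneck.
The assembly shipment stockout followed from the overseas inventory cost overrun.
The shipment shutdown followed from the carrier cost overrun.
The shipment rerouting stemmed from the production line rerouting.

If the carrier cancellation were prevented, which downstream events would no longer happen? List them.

Downstream of the carrier cancellation: the production line rerouting, the overseas inventory cost overrun, the assembly shipment stockout, the port inventory stockout, the tier-1 inventory capacity cut, the shipment rerouting.
Of those, still caused via another path: the assembly shipment stockout, the port inventory stockout, the tier-1 inventory capacity cut.
The remainder have no surviving cause.

the overseas inventory cost overrun, the production line rerouting, the shipment rerouting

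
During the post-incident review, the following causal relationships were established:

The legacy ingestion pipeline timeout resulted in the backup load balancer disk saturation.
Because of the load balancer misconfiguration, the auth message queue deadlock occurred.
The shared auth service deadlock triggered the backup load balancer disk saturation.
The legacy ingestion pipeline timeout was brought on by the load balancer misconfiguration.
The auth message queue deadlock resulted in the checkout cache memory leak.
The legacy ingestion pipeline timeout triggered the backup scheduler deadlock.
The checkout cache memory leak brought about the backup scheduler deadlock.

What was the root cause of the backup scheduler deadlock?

the load balancer misconfiguration

Tracing upstream from the backup scheduler deadlock: the backup scheduler deadlock ← the legacy ingestion pipeline timeout ← the load balancer misconfiguration.
The load balancer misconfiguration has no stated cause, so it is the root.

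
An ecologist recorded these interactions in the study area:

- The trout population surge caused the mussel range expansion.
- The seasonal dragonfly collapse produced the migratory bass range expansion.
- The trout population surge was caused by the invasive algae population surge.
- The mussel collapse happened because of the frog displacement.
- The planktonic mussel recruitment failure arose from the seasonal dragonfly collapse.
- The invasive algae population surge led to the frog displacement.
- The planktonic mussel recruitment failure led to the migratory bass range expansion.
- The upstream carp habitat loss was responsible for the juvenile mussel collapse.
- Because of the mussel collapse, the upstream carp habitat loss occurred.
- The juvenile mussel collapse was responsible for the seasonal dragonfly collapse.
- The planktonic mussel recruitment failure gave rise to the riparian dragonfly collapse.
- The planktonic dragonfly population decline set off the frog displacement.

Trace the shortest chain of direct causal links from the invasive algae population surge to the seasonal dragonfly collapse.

the invasive algae population surge → the frog displacement
the frog displacement → the mussel collapse
the mussel collapse → the upstream carp habitat loss
the upstream carp habitat loss → the juvenile mussel collapse
the juvenile mussel collapse → the seasonal dragonfly collapse
Length: 5 steps.

the invasive algae population surge → the frog displacement → the mussel collapse → the upstream carp habitat loss → the juvenile mussel collapse → the seasonal dragonfly collapse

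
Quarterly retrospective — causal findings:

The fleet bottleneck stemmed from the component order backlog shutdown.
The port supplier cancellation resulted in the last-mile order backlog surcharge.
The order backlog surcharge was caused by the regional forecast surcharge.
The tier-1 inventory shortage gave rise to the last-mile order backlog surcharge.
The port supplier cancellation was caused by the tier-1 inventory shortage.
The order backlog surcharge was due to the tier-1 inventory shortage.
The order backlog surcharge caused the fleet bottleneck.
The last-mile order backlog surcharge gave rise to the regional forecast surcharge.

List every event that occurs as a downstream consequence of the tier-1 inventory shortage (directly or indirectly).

the fleet bottleneck, the last-mile order backlog surcharge, the order backlog surcharge, the port supplier cancellation, the regional forecast surcharge

Direct effects: the port supplier cancellation, the last-mile order backlog surcharge, the order backlog surcharge.
2 steps out: the regional forecast surcharge, the fleet bottleneck.
Not reachable from it: the component order backlog shutdown.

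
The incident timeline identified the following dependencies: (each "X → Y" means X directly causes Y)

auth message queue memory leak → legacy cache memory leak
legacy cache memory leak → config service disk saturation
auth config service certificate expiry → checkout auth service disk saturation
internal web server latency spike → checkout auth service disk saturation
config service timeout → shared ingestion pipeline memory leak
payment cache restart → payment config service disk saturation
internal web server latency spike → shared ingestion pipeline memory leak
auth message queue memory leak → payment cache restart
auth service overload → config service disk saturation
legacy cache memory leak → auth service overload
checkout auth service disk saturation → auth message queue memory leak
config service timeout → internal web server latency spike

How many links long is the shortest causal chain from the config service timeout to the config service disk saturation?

5

Shortest chain: the config service timeout → the internal web server latency spike → the checkout auth service disk saturation → the auth message queue memory leak → the legacy cache memory leak → the config service disk saturation.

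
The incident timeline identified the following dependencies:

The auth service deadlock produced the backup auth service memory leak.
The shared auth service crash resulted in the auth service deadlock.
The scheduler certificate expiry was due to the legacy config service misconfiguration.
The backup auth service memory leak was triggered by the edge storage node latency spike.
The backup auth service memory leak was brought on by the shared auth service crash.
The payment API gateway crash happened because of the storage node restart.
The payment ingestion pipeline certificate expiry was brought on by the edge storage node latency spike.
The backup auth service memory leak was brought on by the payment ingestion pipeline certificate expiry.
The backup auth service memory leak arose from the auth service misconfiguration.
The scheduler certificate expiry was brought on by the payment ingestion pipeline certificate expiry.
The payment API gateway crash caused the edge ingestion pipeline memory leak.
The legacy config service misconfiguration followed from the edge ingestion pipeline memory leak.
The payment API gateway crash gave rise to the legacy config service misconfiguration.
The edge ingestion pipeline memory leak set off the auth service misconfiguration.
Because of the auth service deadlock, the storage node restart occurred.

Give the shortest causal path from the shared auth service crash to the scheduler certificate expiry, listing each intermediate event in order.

the shared auth service crash → the auth service deadlock
the auth service deadlock → the storage node restart
the storage node restart → the payment API gateway crash
the payment API gateway crash → the legacy config service misconfiguration
the legacy config service misconfiguration → the scheduler certificate expiry
Length: 5 steps.

the shared auth service crash → the auth service deadlock → the storage node restart → the payment API gateway crash → the legacy config service misconfiguration → the scheduler certificate expiry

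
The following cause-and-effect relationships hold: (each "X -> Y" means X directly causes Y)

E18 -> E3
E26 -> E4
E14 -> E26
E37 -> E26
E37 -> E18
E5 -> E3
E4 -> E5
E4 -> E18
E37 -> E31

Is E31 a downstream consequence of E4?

No

E4 leads to E5, E18, E3; E31 is not among them.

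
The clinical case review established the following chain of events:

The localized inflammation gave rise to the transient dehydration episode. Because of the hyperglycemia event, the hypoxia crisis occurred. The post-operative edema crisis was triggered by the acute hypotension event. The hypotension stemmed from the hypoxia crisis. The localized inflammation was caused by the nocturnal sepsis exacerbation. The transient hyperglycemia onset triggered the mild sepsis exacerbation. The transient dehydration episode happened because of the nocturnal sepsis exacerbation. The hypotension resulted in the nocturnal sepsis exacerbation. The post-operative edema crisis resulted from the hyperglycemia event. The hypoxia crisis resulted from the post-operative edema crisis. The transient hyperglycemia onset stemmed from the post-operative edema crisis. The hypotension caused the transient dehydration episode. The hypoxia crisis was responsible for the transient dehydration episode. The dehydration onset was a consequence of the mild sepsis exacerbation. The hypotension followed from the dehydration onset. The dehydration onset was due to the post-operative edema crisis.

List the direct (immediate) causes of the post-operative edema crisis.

the acute hypotension event, the hyperglycemia event

the acute hypotension event, the hyperglycemia event → the post-operative edema crisis with nothing further upstream stated.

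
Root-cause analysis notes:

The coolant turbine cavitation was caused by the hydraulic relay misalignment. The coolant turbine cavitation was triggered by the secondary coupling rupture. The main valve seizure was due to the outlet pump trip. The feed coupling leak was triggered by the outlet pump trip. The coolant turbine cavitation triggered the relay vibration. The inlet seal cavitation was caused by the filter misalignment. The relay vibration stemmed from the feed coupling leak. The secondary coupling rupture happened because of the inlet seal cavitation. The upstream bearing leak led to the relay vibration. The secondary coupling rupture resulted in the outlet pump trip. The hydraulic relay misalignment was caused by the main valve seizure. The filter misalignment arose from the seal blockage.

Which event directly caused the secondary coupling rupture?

Upstream contributors include the seal blockage, the filter misalignment, but only the inlet seal cavitation feeds directly into the secondary coupling rupture.

the inlet seal cavitation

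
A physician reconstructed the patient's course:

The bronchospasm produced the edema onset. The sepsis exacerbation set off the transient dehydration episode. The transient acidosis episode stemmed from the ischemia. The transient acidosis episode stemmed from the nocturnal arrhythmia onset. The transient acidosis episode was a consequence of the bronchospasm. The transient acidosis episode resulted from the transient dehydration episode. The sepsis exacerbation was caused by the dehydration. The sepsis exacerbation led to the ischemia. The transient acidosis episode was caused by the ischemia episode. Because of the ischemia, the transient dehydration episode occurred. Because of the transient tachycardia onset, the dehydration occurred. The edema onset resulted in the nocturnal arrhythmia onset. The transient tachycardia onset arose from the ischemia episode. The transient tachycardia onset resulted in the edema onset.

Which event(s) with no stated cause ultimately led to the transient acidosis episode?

the bronchospasm, the ischemia episode

Tracing upstream from the transient acidosis episode: the transient acidosis episode ← the ischemia episode.
A separate upstream branch: the transient acidosis episode ← the bronchospasm.
Each of those chain origins has no stated cause.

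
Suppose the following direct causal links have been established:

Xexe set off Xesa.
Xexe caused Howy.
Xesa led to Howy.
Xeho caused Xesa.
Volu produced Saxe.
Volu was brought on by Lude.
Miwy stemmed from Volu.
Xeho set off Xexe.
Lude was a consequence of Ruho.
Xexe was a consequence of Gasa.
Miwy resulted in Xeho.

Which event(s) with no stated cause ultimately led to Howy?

Tracing upstream from Howy: Howy ← Xexe ← Gasa.
A separate upstream branch: Howy ← Xexe ← Xeho ← Miwy ← Volu ← Lude ← Ruho.
Each of those chain origins has no stated cause.

Gasa, Ruho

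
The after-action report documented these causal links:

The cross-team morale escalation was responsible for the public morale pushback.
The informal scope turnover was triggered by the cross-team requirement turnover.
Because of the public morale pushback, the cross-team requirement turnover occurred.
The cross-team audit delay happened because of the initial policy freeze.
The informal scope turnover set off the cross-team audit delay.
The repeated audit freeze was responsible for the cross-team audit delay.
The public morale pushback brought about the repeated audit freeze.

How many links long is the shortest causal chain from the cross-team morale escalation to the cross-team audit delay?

3

Shortest chain: the cross-team morale escalation → the public morale pushback → the repeated audit freeze → the cross-team audit delay.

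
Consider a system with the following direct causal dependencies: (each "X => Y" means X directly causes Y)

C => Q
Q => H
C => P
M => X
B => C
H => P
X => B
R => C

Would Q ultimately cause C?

Q leads to H, P; C is not among them.

No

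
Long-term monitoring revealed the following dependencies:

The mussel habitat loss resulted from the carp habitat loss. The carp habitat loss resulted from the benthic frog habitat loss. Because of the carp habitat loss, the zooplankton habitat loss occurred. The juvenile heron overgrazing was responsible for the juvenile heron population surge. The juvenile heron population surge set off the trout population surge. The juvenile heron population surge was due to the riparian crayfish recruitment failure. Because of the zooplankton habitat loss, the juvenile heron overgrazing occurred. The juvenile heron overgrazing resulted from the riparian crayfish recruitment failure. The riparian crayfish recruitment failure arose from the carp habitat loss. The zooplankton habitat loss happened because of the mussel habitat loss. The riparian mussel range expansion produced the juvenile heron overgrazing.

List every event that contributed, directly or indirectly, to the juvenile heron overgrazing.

Immediate causes of the juvenile heron overgrazing: the riparian mussel range expansion, the riparian crayfish recruitment failure, the zooplankton habitat loss.
Further upstream: the benthic frog habitat loss, the carp habitat loss, the mussel habitat loss.

the benthic frog habitat loss, the carp habitat loss, the mussel habitat loss, the riparian crayfish recruitment failure, the riparian mussel range expansion, the zooplankton habitat loss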